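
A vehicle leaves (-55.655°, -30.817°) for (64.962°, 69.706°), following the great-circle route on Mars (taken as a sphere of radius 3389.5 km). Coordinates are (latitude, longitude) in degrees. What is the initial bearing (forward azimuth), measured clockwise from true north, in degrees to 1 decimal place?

42.9°

With φ₁ = -0.9714, φ₂ = 1.1338, Δλ = 1.7545 rad, the forward-azimuth formula gives
θ = atan2( sin Δλ cos φ₂ , cos φ₁ sin φ₂ − sin φ₁ cos φ₂ cos Δλ ) = atan2(0.4161, 0.4473) = 42.93°.
So the initial bearing is 42.9°.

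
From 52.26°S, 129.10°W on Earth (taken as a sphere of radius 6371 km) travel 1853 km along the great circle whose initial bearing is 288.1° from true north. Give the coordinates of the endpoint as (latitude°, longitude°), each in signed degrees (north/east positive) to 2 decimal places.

Angular distance δ = d/R = 1853/6371 = 0.29085 rad; initial bearing θ = 5.0283 rad.
sin φ₂ = sin φ₁ cos δ + cos φ₁ sin δ cos θ = (-0.7908)(0.9580) + (0.6121)(0.2868)(0.3107) = -0.7031, so φ₂ = -44.67°.
Δλ = atan2(sin θ sin δ cos φ₁, cos δ − sin φ₁ sin φ₂) = atan2(-0.1668, 0.4020) = -22.538°.
λ₂ = -129.100° − 22.538° = -151.64°.

-44.67°, -151.64°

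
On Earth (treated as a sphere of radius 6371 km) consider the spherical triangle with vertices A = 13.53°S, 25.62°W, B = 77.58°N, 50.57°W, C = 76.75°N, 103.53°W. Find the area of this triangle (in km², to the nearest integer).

6265862 km²

Side lengths (central angles): a = 0.1989, b = 1.7529, c = 1.6097 rad; semiperimeter s = 1.7807.
By l'Huilier's theorem, tan(E/4) = √[tan(s/2) tan((s−a)/2) tan((s−b)/2) tan((s−c)/2)], giving spherical excess E = 0.1544 rad.
Area = E·R² = 0.1544 × (6371)² ≈ 6265862 km².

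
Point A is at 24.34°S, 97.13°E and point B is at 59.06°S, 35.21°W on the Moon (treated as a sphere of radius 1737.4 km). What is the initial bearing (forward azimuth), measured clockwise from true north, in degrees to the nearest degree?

202°

Δλ = -132.340° = -2.3098 rad.
y = sin Δλ · cos φ₂ = (-0.7392)(0.5141) = -0.3800
x = cos φ₁ sin φ₂ − sin φ₁ cos φ₂ cos Δλ = (0.9111)(-0.8577) − (-0.4122)(0.5141)(-0.6735) = -0.9242
θ = atan2(y, x) = -157.65°; adding 360° gives 202°.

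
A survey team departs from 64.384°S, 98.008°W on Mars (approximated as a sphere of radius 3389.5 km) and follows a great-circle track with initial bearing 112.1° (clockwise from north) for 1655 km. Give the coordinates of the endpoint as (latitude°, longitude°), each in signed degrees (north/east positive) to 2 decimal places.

-60.77°, -35.14°

Angular distance δ = d/R = 1655/3389.5 = 0.48827 rad; initial bearing θ = 1.9565 rad.
sin φ₂ = sin φ₁ cos δ + cos φ₁ sin δ cos θ = (-0.9017)(0.8831) + (0.4323)(0.4691)(-0.3762) = -0.8726, so φ₂ = -60.77°.
Δλ = atan2(sin θ sin δ cos φ₁, cos δ − sin φ₁ sin φ₂) = atan2(0.1879, 0.0963) = 62.873°.
λ₂ = -98.008° + 62.873° = -35.14°.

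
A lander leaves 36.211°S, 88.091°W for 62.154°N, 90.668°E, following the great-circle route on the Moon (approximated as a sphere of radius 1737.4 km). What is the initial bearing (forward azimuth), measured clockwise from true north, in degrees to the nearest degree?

With φ₁ = -0.6320, φ₂ = 1.0848, Δλ = 3.1199 rad, the forward-azimuth formula gives
θ = atan2( sin Δλ cos φ₂ , cos φ₁ sin φ₂ − sin φ₁ cos φ₂ cos Δλ ) = atan2(0.0101, 0.4375) = 1.32°.
So the initial bearing is 1°.

1°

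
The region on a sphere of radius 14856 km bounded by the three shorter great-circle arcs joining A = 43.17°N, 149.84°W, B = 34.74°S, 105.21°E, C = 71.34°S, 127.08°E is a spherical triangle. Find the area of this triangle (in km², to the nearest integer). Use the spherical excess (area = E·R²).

292628216 km²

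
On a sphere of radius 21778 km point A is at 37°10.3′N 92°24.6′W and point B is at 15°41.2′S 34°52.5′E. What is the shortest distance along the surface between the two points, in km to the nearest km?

In radians: φ₁ = 0.6488, φ₂ = -0.2738, Δλ = 127.285° = 2.2215 rad.
cos c = sin φ₁ sin φ₂ + cos φ₁ cos φ₂ cos Δλ = (0.6042)(-0.2704) + (0.7968)(0.9628)(-0.6058) = -0.62809,
so c = arccos(-0.62809) = 2.24989 rad.
Distance = R·c = 21778 × 2.2499 ≈ 48998 km.

48998 km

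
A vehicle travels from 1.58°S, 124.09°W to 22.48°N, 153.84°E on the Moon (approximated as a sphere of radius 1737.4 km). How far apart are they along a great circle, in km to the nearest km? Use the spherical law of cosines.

2526 km

With latitudes φ₁ = -1.580°, φ₂ = 22.480° and longitude difference Δλ = -82.070°:
cos c = sin φ₁ sin φ₂ + cos φ₁ cos φ₂ cos Δλ = (-0.0276)(0.3824) + (0.9996)(0.9240)(0.1380) = 0.11689,
so c = arccos(0.11689) = 1.45364 rad.
Distance = R·c = 1737.4 × 1.4536 ≈ 2526 km.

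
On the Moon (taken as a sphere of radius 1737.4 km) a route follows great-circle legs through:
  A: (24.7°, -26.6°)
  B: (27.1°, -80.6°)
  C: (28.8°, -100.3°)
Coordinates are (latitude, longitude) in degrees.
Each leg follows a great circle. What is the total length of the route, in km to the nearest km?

Leg A→B: central angle 0.8423 rad, distance 1463.4 km.
Leg B→C: central angle 0.3048 rad, distance 529.6 km.
Total: 1463.4 + 529.6 ≈ 1993 km.

1993 km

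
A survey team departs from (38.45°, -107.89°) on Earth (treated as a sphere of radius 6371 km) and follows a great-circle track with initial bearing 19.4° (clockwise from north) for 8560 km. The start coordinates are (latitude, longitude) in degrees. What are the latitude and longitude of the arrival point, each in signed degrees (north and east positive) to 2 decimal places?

59.29°, 32.79°

Angular distance δ = d/R = 8560/6371 = 1.34359 rad; initial bearing θ = 0.3386 rad.
sin φ₂ = sin φ₁ cos δ + cos φ₁ sin δ cos θ = (0.6218)(0.2253) + (0.7832)(0.9743)(0.9432) = 0.8598, so φ₂ = 59.29°.
Δλ = atan2(sin θ sin δ cos φ₁, cos δ − sin φ₁ sin φ₂) = atan2(0.2534, -0.3094) = 140.675°.
λ₂ = -107.890° + 140.675° = 32.79°.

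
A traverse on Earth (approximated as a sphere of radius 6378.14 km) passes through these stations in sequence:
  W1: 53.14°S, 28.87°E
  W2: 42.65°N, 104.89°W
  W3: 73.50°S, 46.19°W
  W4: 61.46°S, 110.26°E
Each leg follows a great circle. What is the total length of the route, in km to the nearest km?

Leg W1→W2: central angle 2.5816 rad, distance 16465.5 km.
Leg W2→W3: central angle 2.1425 rad, distance 13665.4 km.
Leg W3→W4: central angle 0.7700 rad, distance 4911.1 km.
Total: 16465.5 + 13665.4 + 4911.1 ≈ 35042 km.

35042 km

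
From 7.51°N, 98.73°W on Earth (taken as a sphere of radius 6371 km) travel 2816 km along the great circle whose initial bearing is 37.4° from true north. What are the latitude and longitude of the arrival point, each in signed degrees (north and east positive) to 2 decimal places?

27.07°, -81.77°

Angular distance δ = d/R = 2816/6371 = 0.44200 rad; initial bearing θ = 0.6528 rad.
sin φ₂ = sin φ₁ cos δ + cos φ₁ sin δ cos θ = (0.1307)(0.9039) + (0.9914)(0.4278)(0.7944) = 0.4550, so φ₂ = 27.07°.
Δλ = atan2(sin θ sin δ cos φ₁, cos δ − sin φ₁ sin φ₂) = atan2(0.2576, 0.8444) = 16.963°.
λ₂ = -98.730° + 16.963° = -81.77°.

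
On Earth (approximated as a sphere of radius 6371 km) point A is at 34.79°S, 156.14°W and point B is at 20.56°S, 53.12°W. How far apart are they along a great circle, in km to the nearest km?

9835 km

Let φ₁ = -0.6072 rad, φ₂ = -0.3588 rad, and Δλ = 1.7980 rad.
Haversine: a = sin²(Δφ/2) + cos φ₁ cos φ₂ sin²(Δλ/2) = 0.0153 + (0.8212)(0.9363)(0.6126) = 0.48643.
Central angle c = 2·arcsin(√a) = 1.54365 rad.
Distance = R·c = 6371 × 1.5437 ≈ 9835 km.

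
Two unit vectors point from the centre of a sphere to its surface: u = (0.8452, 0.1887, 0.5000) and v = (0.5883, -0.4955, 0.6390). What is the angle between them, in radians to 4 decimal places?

u·v = 0.7232; |u| = 1.0000, |v| = 1.0000.
cos θ = (u·v)/(|u||v|) = 0.7233, so θ = 0.7623 rad.

0.7623 rad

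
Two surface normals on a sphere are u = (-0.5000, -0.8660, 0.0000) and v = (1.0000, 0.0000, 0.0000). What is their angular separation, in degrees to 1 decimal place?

u·v = -0.5000; |u| = 1.0000, |v| = 1.0000.
cos θ = (u·v)/(|u||v|) = -0.5000, so θ = 120.0°.

120.0°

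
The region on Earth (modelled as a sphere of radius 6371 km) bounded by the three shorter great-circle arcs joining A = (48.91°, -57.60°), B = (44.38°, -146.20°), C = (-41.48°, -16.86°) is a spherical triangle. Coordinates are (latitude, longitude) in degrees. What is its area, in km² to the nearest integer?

46980432 km²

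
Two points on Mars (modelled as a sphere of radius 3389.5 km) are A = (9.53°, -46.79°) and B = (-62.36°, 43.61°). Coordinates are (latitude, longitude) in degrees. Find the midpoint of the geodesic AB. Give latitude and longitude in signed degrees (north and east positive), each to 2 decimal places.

The central angle between A and B is δ = 1.7212 rad.
With f = 0.5, the slerp weights are sin((1−f)δ)/sin δ = 0.7669 and sin(fδ)/sin δ = 0.7669.
Weighted sum of the unit vectors: (0.7669)·(0.6752,-0.7188,0.1656) + (0.7669)·(0.3359,0.3200,-0.8859) = (0.7754, -0.3058, -0.5524).
Converting back: φ = atan2(z, √(x²+y²)) = -33.53°, λ = atan2(y, x) = -21.53°.

-33.53°, -21.53°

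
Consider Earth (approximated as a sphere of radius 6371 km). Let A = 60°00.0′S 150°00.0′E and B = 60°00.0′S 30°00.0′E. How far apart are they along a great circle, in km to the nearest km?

In radians: φ₁ = -1.0472, φ₂ = -1.0472, Δλ = -120.000° = -2.0944 rad.
cos c = sin φ₁ sin φ₂ + cos φ₁ cos φ₂ cos Δλ = (-0.8660)(-0.8660) + (0.5000)(0.5000)(-0.5000) = 0.62500,
so c = arccos(0.62500) = 0.89566 rad.
Distance = R·c = 6371 × 0.8957 ≈ 5706 km.

5706 km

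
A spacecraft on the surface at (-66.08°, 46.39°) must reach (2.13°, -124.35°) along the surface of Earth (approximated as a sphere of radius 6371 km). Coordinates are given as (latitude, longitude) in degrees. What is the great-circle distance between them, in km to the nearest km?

12867 km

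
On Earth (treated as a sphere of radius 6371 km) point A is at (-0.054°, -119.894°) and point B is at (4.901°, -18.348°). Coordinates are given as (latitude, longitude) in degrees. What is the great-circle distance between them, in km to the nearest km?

Let φ₁ = -0.0009 rad, φ₂ = 0.0855 rad, and Δλ = 1.7723 rad.
cos c = sin φ₁ sin φ₂ + cos φ₁ cos φ₂ cos Δλ = (-0.0009)(0.0854) + (1.0000)(0.9963)(-0.2002) = -0.19950,
so c = arccos(-0.19950) = 1.77165 rad.
Distance = R·c = 6371 × 1.7716 ≈ 11287 km.

11287 km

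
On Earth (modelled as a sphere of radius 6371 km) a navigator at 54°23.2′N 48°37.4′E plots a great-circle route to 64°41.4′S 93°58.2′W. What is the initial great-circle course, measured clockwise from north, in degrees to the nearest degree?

226°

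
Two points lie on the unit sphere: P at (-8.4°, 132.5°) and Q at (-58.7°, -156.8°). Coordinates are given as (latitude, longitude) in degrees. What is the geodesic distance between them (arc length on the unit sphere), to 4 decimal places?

1.2717

In radians: φ₁ = -0.1466, φ₂ = -1.0245, Δλ = 70.700° = 1.2339 rad.
cos c = sin φ₁ sin φ₂ + cos φ₁ cos φ₂ cos Δλ = (-0.1461)(-0.8545) + (0.9893)(0.5195)(0.3305) = 0.29469,
so c = arccos(0.29469) = 1.27167 rad.
On the unit sphere the arc length equals the central angle: 1.2717.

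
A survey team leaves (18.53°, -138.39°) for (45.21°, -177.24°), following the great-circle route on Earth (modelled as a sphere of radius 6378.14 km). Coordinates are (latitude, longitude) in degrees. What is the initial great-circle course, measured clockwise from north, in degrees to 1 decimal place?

Δλ = -38.850° = -0.6781 rad.
y = sin Δλ · cos φ₂ = (-0.6273)(0.7045) = -0.4419
x = cos φ₁ sin φ₂ − sin φ₁ cos φ₂ cos Δλ = (0.9482)(0.7097) − (0.3178)(0.7045)(0.7788) = 0.4985
θ = atan2(y, x) = -41.56°; adding 360° gives 318.4°.

318.4°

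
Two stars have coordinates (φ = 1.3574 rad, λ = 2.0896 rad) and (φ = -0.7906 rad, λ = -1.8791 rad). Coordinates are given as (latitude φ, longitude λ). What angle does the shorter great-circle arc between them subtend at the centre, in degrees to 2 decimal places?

In radians: φ₁ = 1.3574, φ₂ = -0.7906, Δλ = 132.610° = 2.3145 rad.
Haversine: a = sin²(Δφ/2) + cos φ₁ cos φ₂ sin²(Δλ/2) = 0.7728 + (0.2118)(0.7034)(0.8385) = 0.89775.
Central angle c = 2·arcsin(√a) = 2.49064 rad.
So the angular separation is 142.70°.

142.70°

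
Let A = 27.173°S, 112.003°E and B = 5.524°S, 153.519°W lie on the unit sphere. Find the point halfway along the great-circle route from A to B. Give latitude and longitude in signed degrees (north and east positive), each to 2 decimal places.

-23.33°, 162.71°

Central angle δ = 1.5960 rad. Interpolating on the sphere with fraction f = 0.5:
P = [sin((1−f)δ)·A + sin(fδ)·B] / sin δ = 0.7162·A + 0.7162·B in Cartesian coordinates,
giving P = (-0.8768, 0.2729, -0.3960), i.e. latitude -23.33°, longitude 162.71°.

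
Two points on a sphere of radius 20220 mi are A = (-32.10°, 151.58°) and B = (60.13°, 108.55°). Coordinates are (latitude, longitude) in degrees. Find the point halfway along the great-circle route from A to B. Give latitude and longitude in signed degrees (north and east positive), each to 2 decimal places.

14.94°, 135.91°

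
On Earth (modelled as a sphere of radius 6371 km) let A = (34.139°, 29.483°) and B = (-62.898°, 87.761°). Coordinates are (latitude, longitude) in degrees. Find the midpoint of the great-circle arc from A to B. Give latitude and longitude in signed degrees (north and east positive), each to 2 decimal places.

Central angle δ = 1.8769 rad. Interpolating on the sphere with fraction f = 0.5:
P = [sin((1−f)δ)·A + sin(fδ)·B] / sin δ = 0.8460·A + 0.8460·B in Cartesian coordinates,
giving P = (0.6246, 0.7297, -0.2783), i.e. latitude -16.16°, longitude 49.44°.

-16.16°, 49.44°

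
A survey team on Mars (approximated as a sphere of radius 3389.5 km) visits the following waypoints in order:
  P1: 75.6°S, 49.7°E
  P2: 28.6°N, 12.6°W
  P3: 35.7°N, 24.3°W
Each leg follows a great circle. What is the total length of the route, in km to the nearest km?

Leg P1→P2: central angle 1.9414 rad, distance 6580.3 km.
Leg P2→P3: central angle 0.2124 rad, distance 720.1 km.
Total: 6580.3 + 720.1 ≈ 7300 km.

7300 km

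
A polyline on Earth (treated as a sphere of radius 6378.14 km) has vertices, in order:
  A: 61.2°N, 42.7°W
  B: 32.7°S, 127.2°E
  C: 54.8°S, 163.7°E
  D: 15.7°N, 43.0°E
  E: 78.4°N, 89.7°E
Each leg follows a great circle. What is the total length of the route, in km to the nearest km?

Leg A→B: central angle 2.6312 rad, distance 16781.9 km.
Leg B→C: central angle 0.5892 rad, distance 3758.0 km.
Leg C→D: central angle 2.0995 rad, distance 13391.0 km.
Leg D→E: central angle 1.1616 rad, distance 7409.1 km.
Total: 16781.9 + 3758.0 + 13391.0 + 7409.1 ≈ 41340 km.

41340 km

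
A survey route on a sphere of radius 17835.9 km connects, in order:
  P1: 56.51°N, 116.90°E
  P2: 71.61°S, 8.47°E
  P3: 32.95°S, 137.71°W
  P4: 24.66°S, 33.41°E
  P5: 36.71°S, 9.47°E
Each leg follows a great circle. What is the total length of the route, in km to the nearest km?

Leg P1→P2: central angle 2.5800 rad, distance 46017.2 km.
Leg P2→P3: central angle 1.2701 rad, distance 22653.3 km.
Leg P3→P4: central angle 2.1253 rad, distance 37907.0 km.
Leg P4→P5: central angle 0.4146 rad, distance 7394.3 km.
Total: 46017.2 + 22653.3 + 37907.0 + 7394.3 ≈ 113972 km.

113972 km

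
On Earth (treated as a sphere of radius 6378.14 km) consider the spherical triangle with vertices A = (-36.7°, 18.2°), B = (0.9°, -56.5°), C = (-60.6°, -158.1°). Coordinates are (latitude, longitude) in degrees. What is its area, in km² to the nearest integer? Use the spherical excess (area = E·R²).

54377760 km²

Side lengths (central angles): a = 1.6834, b = 1.4426, c = 1.3672 rad; semiperimeter s = 2.2466.
By l'Huilier's theorem, tan(E/4) = √[tan(s/2) tan((s−a)/2) tan((s−b)/2) tan((s−c)/2)], giving spherical excess E = 1.3367 rad.
Area = E·R² = 1.3367 × (6378.14)² ≈ 54377760 km².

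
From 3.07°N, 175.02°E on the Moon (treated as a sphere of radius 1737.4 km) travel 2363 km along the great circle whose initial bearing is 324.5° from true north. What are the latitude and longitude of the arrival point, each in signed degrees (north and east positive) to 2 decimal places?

Angular distance δ = d/R = 2363/1737.4 = 1.36008 rad; initial bearing θ = 5.6636 rad.
sin φ₂ = sin φ₁ cos δ + cos φ₁ sin δ cos θ = (0.0536)(0.2092) + (0.9986)(0.9779)(0.8141) = 0.8062, so φ₂ = 53.72°.
Δλ = atan2(sin θ sin δ cos φ₁, cos δ − sin φ₁ sin φ₂) = atan2(-0.5670, 0.1660) = -73.684°.
λ₂ = 175.020° − 73.684° = 101.34°.

53.72°, 101.34°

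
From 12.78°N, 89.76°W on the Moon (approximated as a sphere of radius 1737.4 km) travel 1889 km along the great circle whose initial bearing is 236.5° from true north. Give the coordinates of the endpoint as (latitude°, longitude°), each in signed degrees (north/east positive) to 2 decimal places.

-21.94°, -142.51°

Angular distance δ = d/R = 1889/1737.4 = 1.08726 rad; initial bearing θ = 4.1277 rad.
sin φ₂ = sin φ₁ cos δ + cos φ₁ sin δ cos θ = (0.2212)(0.4649) + (0.9752)(0.8854)(-0.5519) = -0.3737, so φ₂ = -21.94°.
Δλ = atan2(sin θ sin δ cos φ₁, cos δ − sin φ₁ sin φ₂) = atan2(-0.7200, 0.5476) = -52.746°.
λ₂ = -89.760° − 52.746° = -142.51°.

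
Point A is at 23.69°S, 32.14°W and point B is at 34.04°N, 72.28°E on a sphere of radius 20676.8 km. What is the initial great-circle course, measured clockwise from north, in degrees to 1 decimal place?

With φ₁ = -0.4135, φ₂ = 0.5941, Δλ = 1.8225 rad, the forward-azimuth formula gives
θ = atan2( sin Δλ cos φ₂ , cos φ₁ sin φ₂ − sin φ₁ cos φ₂ cos Δλ ) = atan2(0.8025, 0.4297) = 61.83°.
So the initial bearing is 61.8°.

61.8°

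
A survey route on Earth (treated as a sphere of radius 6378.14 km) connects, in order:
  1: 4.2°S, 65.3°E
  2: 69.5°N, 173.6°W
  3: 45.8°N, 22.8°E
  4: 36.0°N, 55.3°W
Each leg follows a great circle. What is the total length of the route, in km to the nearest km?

25154 km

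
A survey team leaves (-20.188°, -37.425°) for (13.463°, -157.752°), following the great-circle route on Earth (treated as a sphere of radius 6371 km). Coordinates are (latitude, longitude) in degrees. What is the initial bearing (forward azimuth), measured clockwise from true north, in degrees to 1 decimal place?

273.3°

Δλ = -120.327° = -2.1001 rad.
y = sin Δλ · cos φ₂ = (-0.8632)(0.9725) = -0.8394
x = cos φ₁ sin φ₂ − sin φ₁ cos φ₂ cos Δλ = (0.9386)(0.2328) − (-0.3451)(0.9725)(-0.5049) = 0.0490
θ = atan2(y, x) = -86.66°; adding 360° gives 273.3°.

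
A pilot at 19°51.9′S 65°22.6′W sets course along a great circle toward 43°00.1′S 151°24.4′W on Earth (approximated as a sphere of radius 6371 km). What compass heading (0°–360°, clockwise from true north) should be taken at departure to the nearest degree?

229°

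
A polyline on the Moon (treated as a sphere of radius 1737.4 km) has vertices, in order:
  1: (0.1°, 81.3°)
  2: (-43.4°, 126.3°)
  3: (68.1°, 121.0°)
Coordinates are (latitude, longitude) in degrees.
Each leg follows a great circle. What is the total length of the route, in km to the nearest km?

Leg 1→2: central angle 1.0326 rad, distance 1794.1 km.
Leg 2→3: central angle 1.9473 rad, distance 3383.2 km.
Total: 1794.1 + 3383.2 ≈ 5177 km.

5177 km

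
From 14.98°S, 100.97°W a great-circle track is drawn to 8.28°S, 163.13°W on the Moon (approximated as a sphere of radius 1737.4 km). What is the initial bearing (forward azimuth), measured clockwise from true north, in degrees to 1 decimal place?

Δλ = -62.160° = -1.0849 rad.
y = sin Δλ · cos φ₂ = (-0.8843)(0.9896) = -0.8750
x = cos φ₁ sin φ₂ − sin φ₁ cos φ₂ cos Δλ = (0.9660)(-0.1440) − (-0.2585)(0.9896)(0.4670) = -0.0197
θ = atan2(y, x) = -91.29°; adding 360° gives 268.7°.

268.7°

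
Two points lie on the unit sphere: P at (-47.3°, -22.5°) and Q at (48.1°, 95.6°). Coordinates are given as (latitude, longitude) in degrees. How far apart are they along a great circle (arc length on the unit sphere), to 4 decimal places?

With latitudes φ₁ = -47.300°, φ₂ = 48.100° and longitude difference Δλ = 118.100°:
cos c = sin φ₁ sin φ₂ + cos φ₁ cos φ₂ cos Δλ = (-0.7349)(0.7443) + (0.6782)(0.6678)(-0.4710) = -0.76033,
so c = arccos(-0.76033) = 2.43461 rad.
On the unit sphere the arc length equals the central angle: 2.4346.

2.4346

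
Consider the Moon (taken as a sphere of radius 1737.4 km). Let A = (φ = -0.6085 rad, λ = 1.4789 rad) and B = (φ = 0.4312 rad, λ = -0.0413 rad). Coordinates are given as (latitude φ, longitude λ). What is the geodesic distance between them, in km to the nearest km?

In radians: φ₁ = -0.6085, φ₂ = 0.4312, Δλ = -87.101° = -1.5202 rad.
Haversine: a = sin²(Δφ/2) + cos φ₁ cos φ₂ sin²(Δλ/2) = 0.2468 + (0.8205)(0.9085)(0.4747) = 0.60061.
Central angle c = 2·arcsin(√a) = 1.77340 rad.
Distance = R·c = 1737.4 × 1.7734 ≈ 3081 km.

3081 km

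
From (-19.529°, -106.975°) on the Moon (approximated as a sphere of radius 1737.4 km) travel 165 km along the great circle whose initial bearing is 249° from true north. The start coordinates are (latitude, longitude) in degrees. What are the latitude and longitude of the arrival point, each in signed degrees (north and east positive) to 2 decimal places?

-21.40°, -112.43°

Angular distance δ = d/R = 165/1737.4 = 0.09497 rad; initial bearing θ = 4.3459 rad.
sin φ₂ = sin φ₁ cos δ + cos φ₁ sin δ cos θ = (-0.3343)(0.9955) + (0.9425)(0.0948)(-0.3584) = -0.3648, so φ₂ = -21.40°.
Δλ = atan2(sin θ sin δ cos φ₁, cos δ − sin φ₁ sin φ₂) = atan2(-0.0834, 0.8735) = -5.456°.
λ₂ = -106.975° − 5.456° = -112.43°.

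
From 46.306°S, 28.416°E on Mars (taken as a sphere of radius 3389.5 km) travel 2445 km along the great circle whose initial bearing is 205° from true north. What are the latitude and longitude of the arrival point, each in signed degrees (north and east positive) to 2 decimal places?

Angular distance δ = d/R = 2445/3389.5 = 0.72135 rad; initial bearing θ = 3.5779 rad.
sin φ₂ = sin φ₁ cos δ + cos φ₁ sin δ cos θ = (-0.7230)(0.7509) + (0.6908)(0.6604)(-0.9063) = -0.9564, so φ₂ = -73.02°.
Δλ = atan2(sin θ sin δ cos φ₁, cos δ − sin φ₁ sin φ₂) = atan2(-0.1928, 0.0594) = -72.877°.
λ₂ = 28.416° − 72.877° = -44.46°.

-73.02°, -44.46°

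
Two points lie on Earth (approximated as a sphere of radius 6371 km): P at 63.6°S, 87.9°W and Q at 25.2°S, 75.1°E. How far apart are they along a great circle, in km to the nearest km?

Let φ₁ = -1.1100 rad, φ₂ = -0.4398 rad, and Δλ = 2.8449 rad.
cos c = sin φ₁ sin φ₂ + cos φ₁ cos φ₂ cos Δλ = (-0.8957)(-0.4258) + (0.4446)(0.9048)(-0.9563) = -0.00336,
so c = arccos(-0.00336) = 1.57416 rad.
Distance = R·c = 6371 × 1.5742 ≈ 10029 km.

10029 km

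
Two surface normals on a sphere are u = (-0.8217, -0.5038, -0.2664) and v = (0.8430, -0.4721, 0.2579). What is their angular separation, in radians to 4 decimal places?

u·v = -0.5236; |u| = 1.0000, |v| = 1.0000.
cos θ = (u·v)/(|u||v|) = -0.5235, so θ = 2.1218 rad.

2.1218 rad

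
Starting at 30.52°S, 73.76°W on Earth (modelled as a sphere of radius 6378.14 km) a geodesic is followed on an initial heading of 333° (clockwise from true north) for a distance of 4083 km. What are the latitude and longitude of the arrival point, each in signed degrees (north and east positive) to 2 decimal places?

2.93°, -89.52°

Angular distance δ = d/R = 4083/6378.14 = 0.64016 rad; initial bearing θ = 5.8119 rad.
sin φ₂ = sin φ₁ cos δ + cos φ₁ sin δ cos θ = (-0.5078)(0.8020) + (0.8615)(0.5973)(0.8910) = 0.0512, so φ₂ = 2.93°.
Δλ = atan2(sin θ sin δ cos φ₁, cos δ − sin φ₁ sin φ₂) = atan2(-0.2336, 0.8280) = -15.756°.
λ₂ = -73.760° − 15.756° = -89.52°.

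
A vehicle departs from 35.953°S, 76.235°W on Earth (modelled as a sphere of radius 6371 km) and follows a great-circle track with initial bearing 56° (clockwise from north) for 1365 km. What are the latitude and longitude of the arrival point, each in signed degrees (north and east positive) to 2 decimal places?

-28.52°, -64.66°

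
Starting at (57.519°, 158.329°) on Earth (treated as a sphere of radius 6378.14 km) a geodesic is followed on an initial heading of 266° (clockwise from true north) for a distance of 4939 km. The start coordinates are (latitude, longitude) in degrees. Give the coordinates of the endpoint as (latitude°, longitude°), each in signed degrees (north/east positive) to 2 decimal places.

Angular distance δ = d/R = 4939/6378.14 = 0.77436 rad; initial bearing θ = 4.6426 rad.
sin φ₂ = sin φ₁ cos δ + cos φ₁ sin δ cos θ = (0.8436)(0.7149) + (0.5370)(0.6993)(-0.0698) = 0.5768, so φ₂ = 35.23°.
Δλ = atan2(sin θ sin δ cos φ₁, cos δ − sin φ₁ sin φ₂) = atan2(-0.3746, 0.2283) = -58.645°.
λ₂ = 158.329° − 58.645° = 99.68°.

35.23°, 99.68°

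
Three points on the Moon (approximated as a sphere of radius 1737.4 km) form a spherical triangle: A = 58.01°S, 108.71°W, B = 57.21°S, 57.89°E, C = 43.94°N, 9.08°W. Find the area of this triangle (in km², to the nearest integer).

6558986 km²

Side lengths (central angles): a = 2.0162, b = 2.2815, c = 1.1220 rad; semiperimeter s = 2.7098.
By l'Huilier's theorem, tan(E/4) = √[tan(s/2) tan((s−a)/2) tan((s−b)/2) tan((s−c)/2)], giving spherical excess E = 2.1729 rad.
Area = E·R² = 2.1729 × (1737.4)² ≈ 6558986 km².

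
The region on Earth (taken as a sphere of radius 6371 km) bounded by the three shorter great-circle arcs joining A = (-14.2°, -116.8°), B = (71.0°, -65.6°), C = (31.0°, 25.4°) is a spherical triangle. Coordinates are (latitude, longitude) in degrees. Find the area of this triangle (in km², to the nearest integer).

46019499 km²

Side lengths (central angles): a = 1.0677, b = 2.4702, c = 1.6050 rad; semiperimeter s = 2.5714.
By l'Huilier's theorem, tan(E/4) = √[tan(s/2) tan((s−a)/2) tan((s−b)/2) tan((s−c)/2)], giving spherical excess E = 1.1338 rad.
Area = E·R² = 1.1338 × (6371)² ≈ 46019499 km².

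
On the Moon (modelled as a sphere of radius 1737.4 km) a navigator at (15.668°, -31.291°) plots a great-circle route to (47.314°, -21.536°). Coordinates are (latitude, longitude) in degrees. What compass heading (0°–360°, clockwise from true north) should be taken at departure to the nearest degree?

12°

With φ₁ = 0.2735, φ₂ = 0.8258, Δλ = 0.1703 rad, the forward-azimuth formula gives
θ = atan2( sin Δλ cos φ₂ , cos φ₁ sin φ₂ − sin φ₁ cos φ₂ cos Δλ ) = atan2(0.1149, 0.5273) = 12.29°.
So the initial bearing is 12°.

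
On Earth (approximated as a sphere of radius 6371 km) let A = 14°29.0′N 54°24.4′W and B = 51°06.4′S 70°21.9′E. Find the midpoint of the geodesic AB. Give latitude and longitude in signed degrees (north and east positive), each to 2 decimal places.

-33.47°, -14.20°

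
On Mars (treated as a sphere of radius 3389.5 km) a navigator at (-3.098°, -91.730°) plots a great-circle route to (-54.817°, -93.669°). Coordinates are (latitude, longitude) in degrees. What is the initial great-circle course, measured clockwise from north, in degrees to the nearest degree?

181°

With φ₁ = -0.0541, φ₂ = -0.9567, Δλ = -0.0338 rad, the forward-azimuth formula gives
θ = atan2( sin Δλ cos φ₂ , cos φ₁ sin φ₂ − sin φ₁ cos φ₂ cos Δλ ) = atan2(-0.0195, -0.7850) = -178.58°.
Adding 360° brings this into [0°, 360°): 181°.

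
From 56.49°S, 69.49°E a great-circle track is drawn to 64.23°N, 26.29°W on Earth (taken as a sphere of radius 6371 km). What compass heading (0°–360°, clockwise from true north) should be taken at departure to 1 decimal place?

316.8°

With φ₁ = -0.9859, φ₂ = 1.1210, Δλ = -1.6717 rad, the forward-azimuth formula gives
θ = atan2( sin Δλ cos φ₂ , cos φ₁ sin φ₂ − sin φ₁ cos φ₂ cos Δλ ) = atan2(-0.4325, 0.4607) = -43.20°.
Adding 360° brings this into [0°, 360°): 316.8°.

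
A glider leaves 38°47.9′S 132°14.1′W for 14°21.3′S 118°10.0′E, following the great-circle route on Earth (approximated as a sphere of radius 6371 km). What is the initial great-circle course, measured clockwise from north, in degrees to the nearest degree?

246°

With φ₁ = -0.6772, φ₂ = -0.2505, Δλ = -1.9129 rad, the forward-azimuth formula gives
θ = atan2( sin Δλ cos φ₂ , cos φ₁ sin φ₂ − sin φ₁ cos φ₂ cos Δλ ) = atan2(-0.9127, -0.3968) = -113.50°.
Adding 360° brings this into [0°, 360°): 246°.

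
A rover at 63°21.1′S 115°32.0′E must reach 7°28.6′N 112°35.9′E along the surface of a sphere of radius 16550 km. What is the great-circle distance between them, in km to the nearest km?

Let φ₁ = -1.1057 rad, φ₂ = 0.1305 rad, and Δλ = -0.0512 rad.
cos c = sin φ₁ sin φ₂ + cos φ₁ cos φ₂ cos Δλ = (-0.8938)(0.1301) + (0.4485)(0.9915)(0.9987) = 0.32782,
so c = arccos(0.32782) = 1.23681 rad.
Distance = R·c = 16550 × 1.2368 ≈ 20469 km.

20469 km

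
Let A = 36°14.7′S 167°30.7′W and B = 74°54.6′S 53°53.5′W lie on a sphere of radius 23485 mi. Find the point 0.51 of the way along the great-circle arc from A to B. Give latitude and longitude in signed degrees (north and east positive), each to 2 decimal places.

-65.05°, -148.01°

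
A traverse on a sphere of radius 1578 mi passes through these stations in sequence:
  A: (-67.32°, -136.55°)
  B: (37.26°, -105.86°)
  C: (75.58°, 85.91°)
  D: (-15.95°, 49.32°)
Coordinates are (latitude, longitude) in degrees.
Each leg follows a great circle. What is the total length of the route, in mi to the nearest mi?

7389 mi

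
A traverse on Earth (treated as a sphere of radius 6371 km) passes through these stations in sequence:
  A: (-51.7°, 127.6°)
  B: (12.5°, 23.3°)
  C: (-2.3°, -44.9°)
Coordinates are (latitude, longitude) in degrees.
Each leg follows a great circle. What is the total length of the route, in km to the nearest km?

19783 km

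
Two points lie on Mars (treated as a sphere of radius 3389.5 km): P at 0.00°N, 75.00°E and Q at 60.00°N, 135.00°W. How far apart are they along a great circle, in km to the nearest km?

Let φ₁ = 0.0000 rad, φ₂ = 1.0472 rad, and Δλ = 2.6180 rad.
Haversine: a = sin²(Δφ/2) + cos φ₁ cos φ₂ sin²(Δλ/2) = 0.2500 + (1.0000)(0.5000)(0.9330) = 0.71651.
Central angle c = 2·arcsin(√a) = 2.01863 rad.
Distance = R·c = 3389.5 × 2.0186 ≈ 6842 km.

6842 km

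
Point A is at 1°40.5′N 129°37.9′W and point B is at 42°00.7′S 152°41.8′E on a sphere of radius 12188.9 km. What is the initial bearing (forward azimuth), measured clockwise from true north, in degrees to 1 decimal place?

227.1°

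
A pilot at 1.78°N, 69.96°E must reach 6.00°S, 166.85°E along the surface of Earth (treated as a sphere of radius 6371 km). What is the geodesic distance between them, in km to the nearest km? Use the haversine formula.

10790 km

In radians: φ₁ = 0.0311, φ₂ = -0.1047, Δλ = 96.890° = 1.6910 rad.
Haversine: a = sin²(Δφ/2) + cos φ₁ cos φ₂ sin²(Δλ/2) = 0.0046 + (0.9995)(0.9945)(0.5600) = 0.56125.
Central angle c = 2·arcsin(√a) = 1.69360 rad.
Distance = R·c = 6371 × 1.6936 ≈ 10790 km.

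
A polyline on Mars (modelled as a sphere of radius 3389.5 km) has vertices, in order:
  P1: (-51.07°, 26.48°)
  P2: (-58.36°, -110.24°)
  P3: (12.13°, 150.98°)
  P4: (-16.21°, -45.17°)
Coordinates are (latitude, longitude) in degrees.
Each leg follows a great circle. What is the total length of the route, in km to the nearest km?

Leg P1→P2: central angle 1.1348 rad, distance 3846.4 km.
Leg P2→P3: central angle 1.8309 rad, distance 6205.8 km.
Leg P3→P4: central angle 2.8593 rad, distance 9691.6 km.
Total: 3846.4 + 6205.8 + 9691.6 ≈ 19744 km.

19744 km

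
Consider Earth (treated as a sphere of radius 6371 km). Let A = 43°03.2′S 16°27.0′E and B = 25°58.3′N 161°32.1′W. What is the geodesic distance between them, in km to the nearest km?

18107 km

With latitudes φ₁ = -43.053°, φ₂ = 25.972° and longitude difference Δλ = -177.985°:
cos c = sin φ₁ sin φ₂ + cos φ₁ cos φ₂ cos Δλ = (-0.6827)(0.4379) + (0.7307)(0.8990)(-0.9994) = -0.95548,
so c = arccos(-0.95548) = 2.84208 rad.
Distance = R·c = 6371 × 2.8421 ≈ 18107 km.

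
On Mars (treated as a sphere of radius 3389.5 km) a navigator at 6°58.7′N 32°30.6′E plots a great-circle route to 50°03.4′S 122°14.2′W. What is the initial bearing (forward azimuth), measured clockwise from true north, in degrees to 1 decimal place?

Δλ = -154.747° = -2.7008 rad.
y = sin Δλ · cos φ₂ = (-0.4266)(0.6420) = -0.2739
x = cos φ₁ sin φ₂ − sin φ₁ cos φ₂ cos Δλ = (0.9926)(-0.7667) − (0.1215)(0.6420)(-0.9044) = -0.6905
θ = atan2(y, x) = -158.36°; adding 360° gives 201.6°.

201.6°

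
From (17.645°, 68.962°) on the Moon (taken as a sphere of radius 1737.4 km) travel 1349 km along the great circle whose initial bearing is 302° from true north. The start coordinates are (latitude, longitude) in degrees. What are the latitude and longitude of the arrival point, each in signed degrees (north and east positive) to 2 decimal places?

Angular distance δ = d/R = 1349/1737.4 = 0.77645 rad; initial bearing θ = 5.2709 rad.
sin φ₂ = sin φ₁ cos δ + cos φ₁ sin δ cos θ = (0.3031)(0.7134) + (0.9530)(0.7007)(0.5299) = 0.5701, so φ₂ = 34.76°.
Δλ = atan2(sin θ sin δ cos φ₁, cos δ − sin φ₁ sin φ₂) = atan2(-0.5663, 0.5406) = -46.331°.
λ₂ = 68.962° − 46.331° = 22.63°.

34.76°, 22.63°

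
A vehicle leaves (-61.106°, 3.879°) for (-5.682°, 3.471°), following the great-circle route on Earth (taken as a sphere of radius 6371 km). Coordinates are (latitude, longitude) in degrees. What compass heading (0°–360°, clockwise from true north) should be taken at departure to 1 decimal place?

Δλ = -0.408° = -0.0071 rad.
y = sin Δλ · cos φ₂ = (-0.0071)(0.9951) = -0.0071
x = cos φ₁ sin φ₂ − sin φ₁ cos φ₂ cos Δλ = (0.4832)(-0.0990) − (-0.8755)(0.9951)(1.0000) = 0.8234
θ = atan2(y, x) = -0.49°; adding 360° gives 359.5°.

359.5°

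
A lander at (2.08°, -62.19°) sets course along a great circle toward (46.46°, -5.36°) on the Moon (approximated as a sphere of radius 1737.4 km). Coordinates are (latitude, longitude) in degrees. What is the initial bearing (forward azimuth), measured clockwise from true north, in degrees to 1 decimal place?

Δλ = 56.830° = 0.9919 rad.
y = sin Δλ · cos φ₂ = (0.8371)(0.6889) = 0.5766
x = cos φ₁ sin φ₂ − sin φ₁ cos φ₂ cos Δλ = (0.9993)(0.7249) − (0.0363)(0.6889)(0.5471) = 0.7107
θ = atan2(y, x) = 39.05°, so the bearing is 39.1°.

39.1°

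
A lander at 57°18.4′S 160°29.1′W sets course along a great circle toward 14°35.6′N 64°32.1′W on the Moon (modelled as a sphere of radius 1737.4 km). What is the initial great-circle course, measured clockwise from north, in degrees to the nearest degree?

87°

With φ₁ = -1.0002, φ₂ = 0.2547, Δλ = 1.6746 rad, the forward-azimuth formula gives
θ = atan2( sin Δλ cos φ₂ , cos φ₁ sin φ₂ − sin φ₁ cos φ₂ cos Δλ ) = atan2(0.9625, 0.0517) = 86.93°.
So the initial bearing is 87°.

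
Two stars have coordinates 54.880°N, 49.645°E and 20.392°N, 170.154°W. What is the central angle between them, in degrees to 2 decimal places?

97.43°

Let φ₁ = 0.9578 rad, φ₂ = 0.3559 rad, and Δλ = 2.4470 rad.
Haversine: a = sin²(Δφ/2) + cos φ₁ cos φ₂ sin²(Δλ/2) = 0.0879 + (0.5753)(0.9373)(0.8841) = 0.56464.
Central angle c = 2·arcsin(√a) = 1.70045 rad.
So the angular separation is 97.43°.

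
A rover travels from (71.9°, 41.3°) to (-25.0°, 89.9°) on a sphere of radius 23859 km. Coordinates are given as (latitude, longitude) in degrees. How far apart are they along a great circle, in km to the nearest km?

With latitudes φ₁ = 71.900°, φ₂ = -25.000° and longitude difference Δλ = 48.600°:
Haversine: a = sin²(Δφ/2) + cos φ₁ cos φ₂ sin²(Δλ/2) = 0.5601 + (0.3107)(0.9063)(0.1693) = 0.60775.
Central angle c = 2·arcsin(√a) = 1.78800 rad.
Distance = R·c = 23859 × 1.7880 ≈ 42660 km.

42660 km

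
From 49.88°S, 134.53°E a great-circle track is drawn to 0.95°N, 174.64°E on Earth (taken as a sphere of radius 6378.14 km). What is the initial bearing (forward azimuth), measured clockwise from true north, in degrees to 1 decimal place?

47.3°

With φ₁ = -0.8706, φ₂ = 0.0166, Δλ = 0.7001 rad, the forward-azimuth formula gives
θ = atan2( sin Δλ cos φ₂ , cos φ₁ sin φ₂ − sin φ₁ cos φ₂ cos Δλ ) = atan2(0.6442, 0.5955) = 47.25°.
So the initial bearing is 47.3°.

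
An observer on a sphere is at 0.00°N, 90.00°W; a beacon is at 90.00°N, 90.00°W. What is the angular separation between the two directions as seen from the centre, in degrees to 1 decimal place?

90.0°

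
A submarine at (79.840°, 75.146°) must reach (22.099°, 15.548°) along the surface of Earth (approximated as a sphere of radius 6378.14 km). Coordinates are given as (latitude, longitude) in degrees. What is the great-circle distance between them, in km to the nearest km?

In radians: φ₁ = 1.3935, φ₂ = 0.3857, Δλ = -59.598° = -1.0402 rad.
cos c = sin φ₁ sin φ₂ + cos φ₁ cos φ₂ cos Δλ = (0.9843)(0.3762) + (0.1764)(0.9265)(0.5061) = 0.45302,
so c = arccos(0.45302) = 1.10065 rad.
Distance = R·c = 6378.14 × 1.1006 ≈ 7020 km.

7020 km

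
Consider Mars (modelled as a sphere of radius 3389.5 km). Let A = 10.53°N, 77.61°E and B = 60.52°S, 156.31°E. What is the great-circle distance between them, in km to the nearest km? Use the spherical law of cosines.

With latitudes φ₁ = 10.530°, φ₂ = -60.520° and longitude difference Δλ = 78.700°:
cos c = sin φ₁ sin φ₂ + cos φ₁ cos φ₂ cos Δλ = (0.1828)(-0.8705) + (0.9832)(0.4921)(0.1959) = -0.06428,
so c = arccos(-0.06428) = 1.63512 rad.
Distance = R·c = 3389.5 × 1.6351 ≈ 5542 km.

5542 km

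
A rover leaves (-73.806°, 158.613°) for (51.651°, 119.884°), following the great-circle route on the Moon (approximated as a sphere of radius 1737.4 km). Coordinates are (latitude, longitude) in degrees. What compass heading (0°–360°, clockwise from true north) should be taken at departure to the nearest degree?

330°

Δλ = -38.729° = -0.6759 rad.
y = sin Δλ · cos φ₂ = (-0.6256)(0.6204) = -0.3882
x = cos φ₁ sin φ₂ − sin φ₁ cos φ₂ cos Δλ = (0.2789)(0.7842) − (-0.9603)(0.6204)(0.7801) = 0.6835
θ = atan2(y, x) = -29.59°; adding 360° gives 330°.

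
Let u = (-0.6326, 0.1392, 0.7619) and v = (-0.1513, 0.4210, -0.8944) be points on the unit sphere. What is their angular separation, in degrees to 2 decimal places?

u·v = -0.5271; |u| = 1.0000, |v| = 1.0000.
cos θ = (u·v)/(|u||v|) = -0.5271, so θ = 121.81°.

121.81°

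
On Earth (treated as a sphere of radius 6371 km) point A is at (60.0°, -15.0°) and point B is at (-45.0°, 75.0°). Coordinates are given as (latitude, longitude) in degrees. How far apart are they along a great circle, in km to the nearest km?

Let φ₁ = 1.0472 rad, φ₂ = -0.7854 rad, and Δλ = 1.5708 rad.
cos c = sin φ₁ sin φ₂ + cos φ₁ cos φ₂ cos Δλ = (0.8660)(-0.7071) + (0.5000)(0.7071)(0.0000) = -0.61237,
so c = arccos(-0.61237) = 2.22985 rad.
Distance = R·c = 6371 × 2.2299 ≈ 14206 km.

14206 km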